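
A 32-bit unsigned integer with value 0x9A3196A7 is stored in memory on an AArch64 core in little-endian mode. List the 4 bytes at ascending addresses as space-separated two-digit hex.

A7 96 31 9A

Split into bytes (most-significant first): 9A 31 96 A7.
Little-endian stores the least-significant byte at the lowest address.
So at ascending addresses the bytes are A7 96 31 9A.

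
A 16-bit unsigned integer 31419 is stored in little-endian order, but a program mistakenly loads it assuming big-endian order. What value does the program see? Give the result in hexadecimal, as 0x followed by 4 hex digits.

31419 in 16-bit hexadecimal is 0x7ABB.
Stored little-endian, the bytes at ascending addresses are BB 7A.
Read back as big-endian, the last byte is least significant, giving 0xBB7A.

0xBB7A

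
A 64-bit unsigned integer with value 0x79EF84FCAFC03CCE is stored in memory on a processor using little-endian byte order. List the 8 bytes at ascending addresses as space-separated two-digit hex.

CE 3C C0 AF FC 84 EF 79

Split into bytes (most-significant first): 79 EF 84 FC AF C0 3C CE.
In little-endian order the low byte comes first in memory.
So at ascending addresses the bytes are CE 3C C0 AF FC 84 EF 79.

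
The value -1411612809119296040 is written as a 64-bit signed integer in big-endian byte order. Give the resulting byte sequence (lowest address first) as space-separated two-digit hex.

EC 68 F1 A1 10 0D 95 D8

Two's complement of -1411612809119296040 in 64 bits: 1411612809119296040 = 0x13970E5EEFF26A28; invert → 0xEC68F1A1100D95D7; add 1 → 0xEC68F1A1100D95D8.
Split into bytes (most-significant first): EC 68 F1 A1 10 0D 95 D8.
Big-endian stores the most-significant byte at the lowest address.
So the memory order matches the most-significant-first order: EC 68 F1 A1 10 0D 95 D8.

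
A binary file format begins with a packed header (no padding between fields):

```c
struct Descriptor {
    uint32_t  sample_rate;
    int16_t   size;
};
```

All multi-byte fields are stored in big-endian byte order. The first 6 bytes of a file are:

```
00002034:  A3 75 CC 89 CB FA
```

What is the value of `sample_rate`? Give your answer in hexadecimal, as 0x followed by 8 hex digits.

0xA375CC89

`sample_rate` is the first field, at byte offset 0, occupying 4 bytes.
Bytes at offsets 0..3: A3 75 CC 89.
Big-endian: lowest address holds the most-significant byte.
The bytes are already most-significant first: 0xA375CC89.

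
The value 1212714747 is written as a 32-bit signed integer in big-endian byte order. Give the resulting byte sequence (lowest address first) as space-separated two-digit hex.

1212714747 in hexadecimal, padded to 32 bits, is 0x48488EFB.
Split into bytes (most-significant first): 48 48 8E FB.
In big-endian order the high byte comes first in memory.
So the memory order matches the most-significant-first order: 48 48 8E FB.

48 48 8E FB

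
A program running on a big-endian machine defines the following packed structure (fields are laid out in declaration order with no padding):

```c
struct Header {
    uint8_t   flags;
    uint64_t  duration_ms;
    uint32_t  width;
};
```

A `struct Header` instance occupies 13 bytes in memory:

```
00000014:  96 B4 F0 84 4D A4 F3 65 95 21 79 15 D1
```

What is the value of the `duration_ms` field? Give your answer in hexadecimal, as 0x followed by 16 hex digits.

0xB4F0844DA4F36595

`duration_ms` follows `flags` (1 byte), so it starts at byte offset 1 and occupies 8 bytes.
Bytes at offsets 1..8: B4 F0 84 4D A4 F3 65 95.
Big-endian: lowest address holds the most-significant byte.
The bytes are already most-significant first: 0xB4F0844DA4F36595.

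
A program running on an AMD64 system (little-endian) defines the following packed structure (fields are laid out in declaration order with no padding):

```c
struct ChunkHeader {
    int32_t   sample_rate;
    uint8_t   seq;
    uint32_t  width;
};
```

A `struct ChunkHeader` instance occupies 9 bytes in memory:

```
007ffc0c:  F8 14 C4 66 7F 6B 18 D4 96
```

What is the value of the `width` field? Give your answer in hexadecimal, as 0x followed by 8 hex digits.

`width` follows `sample_rate` (4 B), `seq` (1 B), so it starts at offset 4 + 1 = 5 and occupies 4 bytes.
Bytes at offsets 5..8: 6B 18 D4 96.
In little-endian order the low byte comes first in memory.
Reassemble most-significant byte first: 96 D4 18 6B → 0x96D4186B.

0x96D4186B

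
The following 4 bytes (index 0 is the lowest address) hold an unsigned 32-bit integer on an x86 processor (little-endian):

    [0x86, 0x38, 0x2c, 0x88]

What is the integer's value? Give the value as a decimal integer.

Little-endian: lowest address holds the least-significant byte.
Reassemble most-significant byte first: 88 2C 38 86 → 0x882C3886.
0x882C3886 = 2284599430.

2284599430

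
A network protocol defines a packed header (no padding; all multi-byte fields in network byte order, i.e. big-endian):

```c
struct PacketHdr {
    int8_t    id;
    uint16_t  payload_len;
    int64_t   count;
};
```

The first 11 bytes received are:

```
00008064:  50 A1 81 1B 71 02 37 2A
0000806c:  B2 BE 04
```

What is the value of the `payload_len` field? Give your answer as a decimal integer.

41345

`payload_len` follows `id` (1 byte), so it starts at byte offset 1 and occupies 2 bytes.
Bytes at offsets 1..2: A1 81.
In big-endian order the high byte comes first in memory.
The bytes are already most-significant first: 0xA181.
0xA181 = 41345.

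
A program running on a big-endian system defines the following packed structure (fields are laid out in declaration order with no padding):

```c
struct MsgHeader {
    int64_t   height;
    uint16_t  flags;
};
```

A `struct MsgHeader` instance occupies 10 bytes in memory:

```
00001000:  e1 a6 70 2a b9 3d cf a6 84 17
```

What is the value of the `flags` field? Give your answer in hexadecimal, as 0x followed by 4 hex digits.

0x8417

`flags` follows `height` (8 bytes), so it starts at byte offset 8 and occupies 2 bytes.
Bytes at offsets 8..9: 84 17.
In big-endian order the high byte comes first in memory.
The bytes are already most-significant first: 0x8417.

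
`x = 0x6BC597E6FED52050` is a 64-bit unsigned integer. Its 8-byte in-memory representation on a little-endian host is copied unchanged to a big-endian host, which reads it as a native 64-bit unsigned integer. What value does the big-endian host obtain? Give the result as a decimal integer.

5773850013056091499

Stored little-endian, the bytes at ascending addresses are 50 20 D5 FE E6 97 C5 6B.
Read back as big-endian, the last byte is least significant, giving 0x5020D5FEE697C56B.
0x5020D5FEE697C56B = 5773850013056091499.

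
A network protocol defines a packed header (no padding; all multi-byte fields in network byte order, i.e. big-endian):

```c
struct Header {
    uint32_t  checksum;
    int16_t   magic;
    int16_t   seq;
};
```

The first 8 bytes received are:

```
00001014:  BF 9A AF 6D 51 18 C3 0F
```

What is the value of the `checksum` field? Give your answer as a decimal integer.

3214585709

`checksum` is the first field, at byte offset 0, occupying 4 bytes.
Bytes at offsets 0..3: BF 9A AF 6D.
Big-endian: lowest address holds the most-significant byte.
The bytes are already most-significant first: 0xBF9AAF6D.
0xBF9AAF6D = 3214585709.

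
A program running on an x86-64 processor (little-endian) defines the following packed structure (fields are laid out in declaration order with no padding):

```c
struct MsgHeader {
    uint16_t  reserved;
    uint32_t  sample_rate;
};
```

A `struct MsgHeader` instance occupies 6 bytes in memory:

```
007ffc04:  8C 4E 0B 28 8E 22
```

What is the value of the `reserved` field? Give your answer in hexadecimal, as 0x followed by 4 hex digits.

`reserved` is the first field, at byte offset 0, occupying 2 bytes.
Bytes at offsets 0..1: 8C 4E.
Little-endian stores the least-significant byte at the lowest address.
Reassemble most-significant byte first: 4E 8C → 0x4E8C.

0x4E8C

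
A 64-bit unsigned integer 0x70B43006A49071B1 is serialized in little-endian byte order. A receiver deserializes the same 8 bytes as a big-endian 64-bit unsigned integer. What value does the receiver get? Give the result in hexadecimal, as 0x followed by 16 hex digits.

Stored little-endian, the bytes at ascending addresses are B1 71 90 A4 06 30 B4 70.
Read back as big-endian, the last byte is least significant, giving 0xB17190A40630B470.

0xB17190A40630B470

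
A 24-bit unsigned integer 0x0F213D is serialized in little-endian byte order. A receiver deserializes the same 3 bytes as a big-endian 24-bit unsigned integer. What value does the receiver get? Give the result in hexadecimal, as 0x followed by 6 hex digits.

Stored little-endian, the bytes at ascending addresses are 3D 21 0F.
Read back as big-endian, the last byte is least significant, giving 0x3D210F.

0x3D210F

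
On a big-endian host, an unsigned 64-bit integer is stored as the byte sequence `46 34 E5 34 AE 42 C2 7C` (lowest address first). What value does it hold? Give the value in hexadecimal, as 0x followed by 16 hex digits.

In big-endian order the high byte comes first in memory.
The bytes are already most-significant first: 0x4634E534AE42C27C.

0x4634E534AE42C27C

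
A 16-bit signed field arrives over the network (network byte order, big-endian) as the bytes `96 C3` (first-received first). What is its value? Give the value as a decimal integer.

-26941

Big-endian stores the most-significant byte at the lowest address.
The bytes are already most-significant first: 0x96C3.
Top bit is set, so as a signed 16-bit value this is 0x96C3 − 2^16 = -26941.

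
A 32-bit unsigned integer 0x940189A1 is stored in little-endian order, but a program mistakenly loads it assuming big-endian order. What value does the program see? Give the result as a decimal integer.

2710110612

Stored little-endian, the bytes at ascending addresses are A1 89 01 94.
Read back as big-endian, the last byte is least significant, giving 0xA1890194.
0xA1890194 = 2710110612.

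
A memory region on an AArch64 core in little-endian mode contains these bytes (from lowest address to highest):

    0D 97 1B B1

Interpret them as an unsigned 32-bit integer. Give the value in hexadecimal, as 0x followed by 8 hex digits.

0xB11B970D

In little-endian order the low byte comes first in memory.
Reassemble most-significant byte first: B1 1B 97 0D → 0xB11B970D.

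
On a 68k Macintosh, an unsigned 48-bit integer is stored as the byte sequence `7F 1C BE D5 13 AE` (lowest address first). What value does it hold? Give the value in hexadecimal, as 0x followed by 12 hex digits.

0x7F1CBED513AE

Big-endian: lowest address holds the most-significant byte.
The bytes are already most-significant first: 0x7F1CBED513AE.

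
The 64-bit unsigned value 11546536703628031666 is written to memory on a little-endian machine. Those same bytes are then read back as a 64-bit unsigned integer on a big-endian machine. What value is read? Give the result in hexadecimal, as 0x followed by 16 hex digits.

0xB236C2ADF4893DA0

11546536703628031666 in 64-bit hexadecimal is 0xA03D89F4ADC236B2.
Stored little-endian, the bytes at ascending addresses are B2 36 C2 AD F4 89 3D A0.
Read back as big-endian, the last byte is least significant, giving 0xB236C2ADF4893DA0.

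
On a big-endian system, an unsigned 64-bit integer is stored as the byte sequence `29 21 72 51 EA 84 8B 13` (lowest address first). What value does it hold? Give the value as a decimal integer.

In big-endian order the high byte comes first in memory.
The bytes are already most-significant first: 0x29217251EA848B13.
0x29217251EA848B13 = 2963775725938969363.

2963775725938969363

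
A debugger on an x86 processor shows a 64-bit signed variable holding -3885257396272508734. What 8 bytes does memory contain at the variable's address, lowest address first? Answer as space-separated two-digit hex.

C2 D0 37 AA FB CA 14 CA

Two's complement of -3885257396272508734 in 64 bits: 3885257396272508734 = 0x35EB350455C82F3E; invert → 0xCA14CAFBAA37D0C1; add 1 → 0xCA14CAFBAA37D0C2.
Split into bytes (most-significant first): CA 14 CA FB AA 37 D0 C2.
Little-endian stores the least-significant byte at the lowest address.
So at ascending addresses the bytes are C2 D0 37 AA FB CA 14 CA.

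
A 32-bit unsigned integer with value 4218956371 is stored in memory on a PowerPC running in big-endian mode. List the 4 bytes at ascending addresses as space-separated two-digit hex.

4218956371 in hexadecimal, padded to 32 bits, is 0xFB782A53.
Split into bytes (most-significant first): FB 78 2A 53.
Big-endian stores the most-significant byte at the lowest address.
So the memory order matches the most-significant-first order: FB 78 2A 53.

FB 78 2A 53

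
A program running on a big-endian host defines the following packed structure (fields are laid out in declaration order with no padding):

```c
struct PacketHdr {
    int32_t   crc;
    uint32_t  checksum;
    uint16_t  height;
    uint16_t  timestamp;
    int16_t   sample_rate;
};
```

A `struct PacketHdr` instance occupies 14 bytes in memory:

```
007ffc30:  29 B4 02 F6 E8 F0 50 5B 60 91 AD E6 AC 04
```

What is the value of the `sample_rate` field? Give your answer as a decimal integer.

`sample_rate` follows `crc` (4 B), `checksum` (4 B), `height` (2 B), `timestamp` (2 B), so it starts at offset 4 + 4 + 2 + 2 = 12 and occupies 2 bytes.
Bytes at offsets 12..13: AC 04.
Big-endian stores the most-significant byte at the lowest address.
The bytes are already most-significant first: 0xAC04.
Top bit is set, so as a signed 16-bit value this is 0xAC04 − 2^16 = -21500.

-21500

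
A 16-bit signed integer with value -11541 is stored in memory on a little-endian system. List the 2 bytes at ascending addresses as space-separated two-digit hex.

Two's complement of -11541 in 16 bits: 11541 = 0x2D15; invert → 0xD2EA; add 1 → 0xD2EB.
Split into bytes (most-significant first): D2 EB.
Little-endian: lowest address holds the least-significant byte.
So at ascending addresses the bytes are EB D2.

EB D2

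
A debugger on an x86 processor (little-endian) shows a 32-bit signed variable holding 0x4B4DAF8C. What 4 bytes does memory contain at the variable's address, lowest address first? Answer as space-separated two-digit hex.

Split into bytes (most-significant first): 4B 4D AF 8C.
Little-endian: lowest address holds the least-significant byte.
So at ascending addresses the bytes are 8C AF 4D 4B.

8C AF 4D 4B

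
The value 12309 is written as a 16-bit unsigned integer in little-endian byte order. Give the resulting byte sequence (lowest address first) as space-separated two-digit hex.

12309 in hexadecimal, padded to 16 bits, is 0x3015.
Split into bytes (most-significant first): 30 15.
Little-endian stores the least-significant byte at the lowest address.
So at ascending addresses the bytes are 15 30.

15 30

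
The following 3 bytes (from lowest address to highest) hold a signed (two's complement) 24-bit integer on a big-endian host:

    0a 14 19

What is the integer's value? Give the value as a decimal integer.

660505

Big-endian: lowest address holds the most-significant byte.
The bytes are already most-significant first: 0x0A1419.
0x0A1419 = 660505.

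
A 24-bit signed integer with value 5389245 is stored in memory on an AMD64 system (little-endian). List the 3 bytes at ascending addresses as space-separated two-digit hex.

BD 3B 52

5389245 in hexadecimal, padded to 24 bits, is 0x523BBD.
Split into bytes (most-significant first): 52 3B BD.
Little-endian: lowest address holds the least-significant byte.
So at ascending addresses the bytes are BD 3B 52.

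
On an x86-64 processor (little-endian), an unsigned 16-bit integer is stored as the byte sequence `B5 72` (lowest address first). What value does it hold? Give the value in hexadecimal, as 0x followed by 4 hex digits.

0x72B5

Little-endian stores the least-significant byte at the lowest address.
Reassemble most-significant byte first: 72 B5 → 0x72B5.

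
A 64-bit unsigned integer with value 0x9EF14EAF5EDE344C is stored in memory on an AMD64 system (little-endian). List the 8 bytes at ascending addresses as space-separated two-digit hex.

Split into bytes (most-significant first): 9E F1 4E AF 5E DE 34 4C.
In little-endian order the low byte comes first in memory.
So at ascending addresses the bytes are 4C 34 DE 5E AF 4E F1 9E.

4C 34 DE 5E AF 4E F1 9E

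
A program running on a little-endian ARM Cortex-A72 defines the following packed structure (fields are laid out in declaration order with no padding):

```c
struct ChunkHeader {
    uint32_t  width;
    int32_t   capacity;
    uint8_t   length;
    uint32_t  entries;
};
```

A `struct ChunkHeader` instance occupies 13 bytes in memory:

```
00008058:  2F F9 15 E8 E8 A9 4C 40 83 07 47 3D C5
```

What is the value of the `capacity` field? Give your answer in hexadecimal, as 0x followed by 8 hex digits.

0x404CA9E8

`capacity` follows `width` (4 bytes), so it starts at byte offset 4 and occupies 4 bytes.
Bytes at offsets 4..7: E8 A9 4C 40.
Little-endian stores the least-significant byte at the lowest address.
Reassemble most-significant byte first: 40 4C A9 E8 → 0x404CA9E8.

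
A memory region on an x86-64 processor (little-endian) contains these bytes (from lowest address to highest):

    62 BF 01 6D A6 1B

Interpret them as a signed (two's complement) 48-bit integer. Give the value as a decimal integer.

30401607352162

Little-endian: lowest address holds the least-significant byte.
Reassemble most-significant byte first: 1B A6 6D 01 BF 62 → 0x1BA66D01BF62.
0x1BA66D01BF62 = 30401607352162.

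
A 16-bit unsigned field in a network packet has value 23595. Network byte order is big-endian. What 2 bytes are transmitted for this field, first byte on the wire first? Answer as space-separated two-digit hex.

5C 2B

23595 in hexadecimal, padded to 16 bits, is 0x5C2B.
Split into bytes (most-significant first): 5C 2B.
Big-endian: lowest address holds the most-significant byte.
So the memory order matches the most-significant-first order: 5C 2B.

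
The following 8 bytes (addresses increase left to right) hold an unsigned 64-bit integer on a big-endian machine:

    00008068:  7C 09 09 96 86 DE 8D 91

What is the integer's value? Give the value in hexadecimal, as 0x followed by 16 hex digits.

In big-endian order the high byte comes first in memory.
The bytes are already most-significant first: 0x7C09099686DE8D91.

0x7C09099686DE8D91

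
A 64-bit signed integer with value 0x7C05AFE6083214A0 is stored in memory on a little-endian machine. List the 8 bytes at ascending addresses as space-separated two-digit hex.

Split into bytes (most-significant first): 7C 05 AF E6 08 32 14 A0.
Little-endian: lowest address holds the least-significant byte.
So at ascending addresses the bytes are A0 14 32 08 E6 AF 05 7C.

A0 14 32 08 E6 AF 05 7C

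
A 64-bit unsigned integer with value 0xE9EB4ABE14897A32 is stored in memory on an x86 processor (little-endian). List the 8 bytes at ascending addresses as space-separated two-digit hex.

Split into bytes (most-significant first): E9 EB 4A BE 14 89 7A 32.
In little-endian order the low byte comes first in memory.
So at ascending addresses the bytes are 32 7A 89 14 BE 4A EB E9.

32 7A 89 14 BE 4A EB E9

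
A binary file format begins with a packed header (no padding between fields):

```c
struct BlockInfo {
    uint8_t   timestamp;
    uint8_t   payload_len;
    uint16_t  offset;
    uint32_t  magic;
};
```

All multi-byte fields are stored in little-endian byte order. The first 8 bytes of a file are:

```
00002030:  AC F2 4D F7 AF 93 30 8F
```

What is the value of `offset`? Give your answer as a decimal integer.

`offset` follows `timestamp` (1 B), `payload_len` (1 B), so it starts at offset 1 + 1 = 2 and occupies 2 bytes.
Bytes at offsets 2..3: 4D F7.
Little-endian: lowest address holds the least-significant byte.
Reassemble most-significant byte first: F7 4D → 0xF74D.
0xF74D = 63309.

63309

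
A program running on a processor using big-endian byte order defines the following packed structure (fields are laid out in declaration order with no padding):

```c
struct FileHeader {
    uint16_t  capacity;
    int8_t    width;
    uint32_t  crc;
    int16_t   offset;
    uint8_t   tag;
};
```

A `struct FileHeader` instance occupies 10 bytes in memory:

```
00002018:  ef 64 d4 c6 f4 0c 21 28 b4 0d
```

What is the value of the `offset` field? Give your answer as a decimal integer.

`offset` follows `capacity` (2 B), `width` (1 B), `crc` (4 B), so it starts at offset 2 + 1 + 4 = 7 and occupies 2 bytes.
Bytes at offsets 7..8: 28 B4.
Big-endian: lowest address holds the most-significant byte.
The bytes are already most-significant first: 0x28B4.
0x28B4 = 10420.

10420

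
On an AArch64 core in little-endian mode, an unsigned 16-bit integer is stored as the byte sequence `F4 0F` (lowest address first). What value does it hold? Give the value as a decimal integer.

4084

In little-endian order the low byte comes first in memory.
Reassemble most-significant byte first: 0F F4 → 0x0FF4.
0x0FF4 = 4084.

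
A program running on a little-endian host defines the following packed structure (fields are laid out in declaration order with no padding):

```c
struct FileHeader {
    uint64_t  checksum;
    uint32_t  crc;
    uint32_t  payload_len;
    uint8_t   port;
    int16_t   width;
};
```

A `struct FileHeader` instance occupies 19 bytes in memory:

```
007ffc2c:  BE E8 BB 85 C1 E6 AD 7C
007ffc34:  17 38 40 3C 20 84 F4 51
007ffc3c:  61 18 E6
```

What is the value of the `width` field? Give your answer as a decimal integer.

-6632

`width` follows `checksum` (8 B), `crc` (4 B), `payload_len` (4 B), `port` (1 B), so it starts at offset 8 + 4 + 4 + 1 = 17 and occupies 2 bytes.
Bytes at offsets 17..18: 18 E6.
In little-endian order the low byte comes first in memory.
Reassemble most-significant byte first: E6 18 → 0xE618.
Top bit is set, so as a signed 16-bit value this is 0xE618 − 2^16 = -6632.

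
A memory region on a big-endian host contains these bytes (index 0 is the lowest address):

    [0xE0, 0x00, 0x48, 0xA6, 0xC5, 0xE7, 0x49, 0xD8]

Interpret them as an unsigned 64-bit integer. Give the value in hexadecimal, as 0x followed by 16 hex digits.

0xE00048A6C5E749D8

In big-endian order the high byte comes first in memory.
The bytes are already most-significant first: 0xE00048A6C5E749D8.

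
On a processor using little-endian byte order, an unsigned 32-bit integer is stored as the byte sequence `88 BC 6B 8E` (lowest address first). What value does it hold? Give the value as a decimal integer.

Little-endian: lowest address holds the least-significant byte.
Reassemble most-significant byte first: 8E 6B BC 88 → 0x8E6BBC88.
0x8E6BBC88 = 2389425288.

2389425288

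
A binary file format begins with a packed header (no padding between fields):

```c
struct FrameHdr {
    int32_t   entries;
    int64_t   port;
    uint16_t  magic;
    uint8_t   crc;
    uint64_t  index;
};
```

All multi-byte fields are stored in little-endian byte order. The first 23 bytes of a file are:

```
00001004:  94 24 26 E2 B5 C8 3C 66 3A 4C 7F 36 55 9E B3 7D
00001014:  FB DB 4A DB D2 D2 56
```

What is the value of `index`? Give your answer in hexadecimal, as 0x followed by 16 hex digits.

0x56D2D2DB4ADBFB7D

`index` follows `entries` (4 B), `port` (8 B), `magic` (2 B), `crc` (1 B), so it starts at offset 4 + 8 + 2 + 1 = 15 and occupies 8 bytes.
Bytes at offsets 15..22: 7D FB DB 4A DB D2 D2 56.
Little-endian: lowest address holds the least-significant byte.
Reassemble most-significant byte first: 56 D2 D2 DB 4A DB FB 7D → 0x56D2D2DB4ADBFB7D.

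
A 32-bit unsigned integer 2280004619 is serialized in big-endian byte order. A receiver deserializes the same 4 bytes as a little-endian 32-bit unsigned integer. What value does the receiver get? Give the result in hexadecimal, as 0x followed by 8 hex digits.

2280004619 in 32-bit hexadecimal is 0x87E61C0B.
Stored big-endian, the bytes at ascending addresses are 87 E6 1C 0B.
Read back as little-endian, the first byte is least significant, giving 0x0B1CE687.

0x0B1CE687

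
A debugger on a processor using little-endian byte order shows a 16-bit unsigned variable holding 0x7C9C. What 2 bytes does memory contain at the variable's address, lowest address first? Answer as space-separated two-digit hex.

Split into bytes (most-significant first): 7C 9C.
Little-endian: lowest address holds the least-significant byte.
So at ascending addresses the bytes are 9C 7C.

9C 7C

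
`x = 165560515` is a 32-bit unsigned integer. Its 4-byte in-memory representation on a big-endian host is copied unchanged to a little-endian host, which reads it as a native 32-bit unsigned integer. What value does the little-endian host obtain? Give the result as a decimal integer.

3275808265

165560515 in 32-bit hexadecimal is 0x09DE40C3.
Stored big-endian, the bytes at ascending addresses are 09 DE 40 C3.
Read back as little-endian, the first byte is least significant, giving 0xC340DE09.
0xC340DE09 = 3275808265.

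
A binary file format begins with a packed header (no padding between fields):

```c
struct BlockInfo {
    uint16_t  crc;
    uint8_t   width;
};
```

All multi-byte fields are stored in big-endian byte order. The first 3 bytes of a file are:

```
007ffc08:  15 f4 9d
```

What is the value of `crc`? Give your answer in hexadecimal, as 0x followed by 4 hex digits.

`crc` is the first field, at byte offset 0, occupying 2 bytes.
Bytes at offsets 0..1: 15 F4.
In big-endian order the high byte comes first in memory.
The bytes are already most-significant first: 0x15F4.

0x15F4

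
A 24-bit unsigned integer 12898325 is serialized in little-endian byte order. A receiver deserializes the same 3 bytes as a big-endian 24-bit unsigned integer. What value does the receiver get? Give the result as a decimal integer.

1429700

12898325 in 24-bit hexadecimal is 0xC4D015.
Stored little-endian, the bytes at ascending addresses are 15 D0 C4.
Read back as big-endian, the last byte is least significant, giving 0x15D0C4.
0x15D0C4 = 1429700.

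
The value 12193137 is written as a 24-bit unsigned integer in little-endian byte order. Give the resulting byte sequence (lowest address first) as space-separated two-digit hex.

12193137 in hexadecimal, padded to 24 bits, is 0xBA0D71.
Split into bytes (most-significant first): BA 0D 71.
Little-endian stores the least-significant byte at the lowest address.
So at ascending addresses the bytes are 71 0D BA.

71 0D BA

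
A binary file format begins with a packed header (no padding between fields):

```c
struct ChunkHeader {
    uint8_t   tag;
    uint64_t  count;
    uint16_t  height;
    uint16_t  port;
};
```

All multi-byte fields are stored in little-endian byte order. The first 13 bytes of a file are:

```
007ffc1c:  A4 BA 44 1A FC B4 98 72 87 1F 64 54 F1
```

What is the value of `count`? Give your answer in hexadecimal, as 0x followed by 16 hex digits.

`count` follows `tag` (1 byte), so it starts at byte offset 1 and occupies 8 bytes.
Bytes at offsets 1..8: BA 44 1A FC B4 98 72 87.
Little-endian: lowest address holds the least-significant byte.
Reassemble most-significant byte first: 87 72 98 B4 FC 1A 44 BA → 0x877298B4FC1A44BA.

0x877298B4FC1A44BA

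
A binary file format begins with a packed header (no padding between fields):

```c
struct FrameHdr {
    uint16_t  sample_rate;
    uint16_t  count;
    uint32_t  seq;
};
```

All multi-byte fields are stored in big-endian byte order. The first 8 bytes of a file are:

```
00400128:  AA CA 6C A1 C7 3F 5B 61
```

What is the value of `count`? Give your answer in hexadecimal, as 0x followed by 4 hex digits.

0x6CA1

`count` follows `sample_rate` (2 bytes), so it starts at byte offset 2 and occupies 2 bytes.
Bytes at offsets 2..3: 6C A1.
In big-endian order the high byte comes first in memory.
The bytes are already most-significant first: 0x6CA1.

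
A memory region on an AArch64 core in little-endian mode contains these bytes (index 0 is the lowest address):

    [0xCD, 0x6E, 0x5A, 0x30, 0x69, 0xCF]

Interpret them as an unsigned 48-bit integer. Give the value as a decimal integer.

228050689748685

Little-endian stores the least-significant byte at the lowest address.
Reassemble most-significant byte first: CF 69 30 5A 6E CD → 0xCF69305A6ECD.
0xCF69305A6ECD = 228050689748685.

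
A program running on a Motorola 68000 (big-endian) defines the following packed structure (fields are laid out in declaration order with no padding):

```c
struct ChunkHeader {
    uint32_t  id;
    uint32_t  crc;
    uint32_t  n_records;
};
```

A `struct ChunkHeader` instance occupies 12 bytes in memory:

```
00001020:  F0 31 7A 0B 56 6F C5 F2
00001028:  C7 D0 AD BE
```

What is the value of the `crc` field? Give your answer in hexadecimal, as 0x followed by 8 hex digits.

`crc` follows `id` (4 bytes), so it starts at byte offset 4 and occupies 4 bytes.
Bytes at offsets 4..7: 56 6F C5 F2.
Big-endian stores the most-significant byte at the lowest address.
The bytes are already most-significant first: 0x566FC5F2.

0x566FC5F2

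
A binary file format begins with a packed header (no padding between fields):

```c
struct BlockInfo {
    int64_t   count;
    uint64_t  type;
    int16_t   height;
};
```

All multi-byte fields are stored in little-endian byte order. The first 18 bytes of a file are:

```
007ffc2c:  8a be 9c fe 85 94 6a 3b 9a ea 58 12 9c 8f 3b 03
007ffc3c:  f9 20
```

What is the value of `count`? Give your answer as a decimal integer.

`count` is the first field, at byte offset 0, occupying 8 bytes.
Bytes at offsets 0..7: 8A BE 9C FE 85 94 6A 3B.
Little-endian stores the least-significant byte at the lowest address.
Reassemble most-significant byte first: 3B 6A 94 85 FE 9C BE 8A → 0x3B6A9485FE9CBE8A.
0x3B6A9485FE9CBE8A = 4281397698992324234.

4281397698992324234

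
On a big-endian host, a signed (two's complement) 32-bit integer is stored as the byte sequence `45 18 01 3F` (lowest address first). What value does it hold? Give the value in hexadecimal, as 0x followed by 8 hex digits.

0x4518013F

Big-endian stores the most-significant byte at the lowest address.
The bytes are already most-significant first: 0x4518013F.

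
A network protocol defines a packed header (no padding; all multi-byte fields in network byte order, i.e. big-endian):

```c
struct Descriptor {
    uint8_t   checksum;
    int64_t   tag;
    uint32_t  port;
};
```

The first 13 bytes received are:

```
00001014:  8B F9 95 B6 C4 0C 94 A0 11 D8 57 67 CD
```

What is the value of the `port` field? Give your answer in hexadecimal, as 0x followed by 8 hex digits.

0xD85767CD

`port` follows `checksum` (1 B), `tag` (8 B), so it starts at offset 1 + 8 = 9 and occupies 4 bytes.
Bytes at offsets 9..12: D8 57 67 CD.
Big-endian stores the most-significant byte at the lowest address.
The bytes are already most-significant first: 0xD85767CD.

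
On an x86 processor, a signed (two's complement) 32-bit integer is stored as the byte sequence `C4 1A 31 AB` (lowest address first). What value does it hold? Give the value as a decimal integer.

-1422845244

Little-endian stores the least-significant byte at the lowest address.
Reassemble most-significant byte first: AB 31 1A C4 → 0xAB311AC4.
Top bit is set, so as a signed 32-bit value this is 0xAB311AC4 − 2^32 = -1422845244.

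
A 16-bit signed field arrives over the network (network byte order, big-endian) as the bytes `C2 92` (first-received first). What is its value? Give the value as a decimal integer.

-15726

Big-endian stores the most-significant byte at the lowest address.
The bytes are already most-significant first: 0xC292.
Top bit is set, so as a signed 16-bit value this is 0xC292 − 2^16 = -15726.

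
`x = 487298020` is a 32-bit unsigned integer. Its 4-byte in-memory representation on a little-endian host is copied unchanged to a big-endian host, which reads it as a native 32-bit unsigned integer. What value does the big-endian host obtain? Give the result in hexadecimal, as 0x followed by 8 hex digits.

487298020 in 32-bit hexadecimal is 0x1D0B93E4.
Stored little-endian, the bytes at ascending addresses are E4 93 0B 1D.
Read back as big-endian, the last byte is least significant, giving 0xE4930B1D.

0xE4930B1D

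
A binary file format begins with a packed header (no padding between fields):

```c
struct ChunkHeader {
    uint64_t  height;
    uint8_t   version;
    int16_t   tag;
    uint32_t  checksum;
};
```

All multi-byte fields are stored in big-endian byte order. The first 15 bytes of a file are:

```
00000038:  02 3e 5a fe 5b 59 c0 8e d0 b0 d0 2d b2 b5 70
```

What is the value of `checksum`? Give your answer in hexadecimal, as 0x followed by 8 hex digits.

0x2DB2B570

`checksum` follows `height` (8 B), `version` (1 B), `tag` (2 B), so it starts at offset 8 + 1 + 2 = 11 and occupies 4 bytes.
Bytes at offsets 11..14: 2D B2 B5 70.
Big-endian stores the most-significant byte at the lowest address.
The bytes are already most-significant first: 0x2DB2B570.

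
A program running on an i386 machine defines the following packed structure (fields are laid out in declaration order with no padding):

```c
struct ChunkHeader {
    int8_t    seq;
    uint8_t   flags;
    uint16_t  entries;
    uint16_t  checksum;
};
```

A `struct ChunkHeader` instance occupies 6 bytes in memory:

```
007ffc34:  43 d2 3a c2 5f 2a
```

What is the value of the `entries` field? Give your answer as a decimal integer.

`entries` follows `seq` (1 B), `flags` (1 B), so it starts at offset 1 + 1 = 2 and occupies 2 bytes.
Bytes at offsets 2..3: 3A C2.
In little-endian order the low byte comes first in memory.
Reassemble most-significant byte first: C2 3A → 0xC23A.
0xC23A = 49722.

49722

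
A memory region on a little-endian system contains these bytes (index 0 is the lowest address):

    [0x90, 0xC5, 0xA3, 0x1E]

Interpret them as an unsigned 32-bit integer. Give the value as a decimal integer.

In little-endian order the low byte comes first in memory.
Reassemble most-significant byte first: 1E A3 C5 90 → 0x1EA3C590.
0x1EA3C590 = 514049424.

514049424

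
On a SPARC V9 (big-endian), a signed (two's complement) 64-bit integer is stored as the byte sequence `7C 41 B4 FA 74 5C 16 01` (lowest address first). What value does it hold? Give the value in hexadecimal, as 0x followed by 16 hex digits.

In big-endian order the high byte comes first in memory.
The bytes are already most-significant first: 0x7C41B4FA745C1601.

0x7C41B4FA745C1601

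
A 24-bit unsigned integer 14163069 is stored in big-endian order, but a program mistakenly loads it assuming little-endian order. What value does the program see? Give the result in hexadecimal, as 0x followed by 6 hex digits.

14163069 in 24-bit hexadecimal is 0xD81C7D.
Stored big-endian, the bytes at ascending addresses are D8 1C 7D.
Read back as little-endian, the first byte is least significant, giving 0x7D1CD8.

0x7D1CD8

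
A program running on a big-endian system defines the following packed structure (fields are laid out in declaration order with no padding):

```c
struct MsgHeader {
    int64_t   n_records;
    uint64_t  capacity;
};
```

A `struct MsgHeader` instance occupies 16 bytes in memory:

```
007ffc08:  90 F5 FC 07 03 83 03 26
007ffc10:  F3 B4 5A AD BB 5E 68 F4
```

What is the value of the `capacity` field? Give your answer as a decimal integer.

`capacity` follows `n_records` (8 bytes), so it starts at byte offset 8 and occupies 8 bytes.
Bytes at offsets 8..15: F3 B4 5A AD BB 5E 68 F4.
Big-endian stores the most-significant byte at the lowest address.
The bytes are already most-significant first: 0xF3B45AADBB5E68F4.
0xF3B45AADBB5E68F4 = 17560760549243775220.

17560760549243775220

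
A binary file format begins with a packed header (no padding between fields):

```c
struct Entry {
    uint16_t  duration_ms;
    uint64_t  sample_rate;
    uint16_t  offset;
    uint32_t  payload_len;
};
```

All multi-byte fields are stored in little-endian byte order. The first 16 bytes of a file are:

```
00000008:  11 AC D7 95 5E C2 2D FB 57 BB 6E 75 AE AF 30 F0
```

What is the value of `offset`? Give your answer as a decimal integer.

`offset` follows `duration_ms` (2 B), `sample_rate` (8 B), so it starts at offset 2 + 8 = 10 and occupies 2 bytes.
Bytes at offsets 10..11: 6E 75.
Little-endian: lowest address holds the least-significant byte.
Reassemble most-significant byte first: 75 6E → 0x756E.
0x756E = 30062.

30062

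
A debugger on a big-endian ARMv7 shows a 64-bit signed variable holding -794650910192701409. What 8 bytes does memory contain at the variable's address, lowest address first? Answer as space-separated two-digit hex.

F4 F8 D5 35 19 85 F0 1F

Two's complement of -794650910192701409 in 64 bits: 794650910192701409 = 0x0B072ACAE67A0FE1; invert → 0xF4F8D5351985F01E; add 1 → 0xF4F8D5351985F01F.
Split into bytes (most-significant first): F4 F8 D5 35 19 85 F0 1F.
In big-endian order the high byte comes first in memory.
So the memory order matches the most-significant-first order: F4 F8 D5 35 19 85 F0 1F.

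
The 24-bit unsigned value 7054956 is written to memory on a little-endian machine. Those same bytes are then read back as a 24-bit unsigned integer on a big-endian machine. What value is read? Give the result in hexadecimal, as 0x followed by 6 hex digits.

7054956 in 24-bit hexadecimal is 0x6BA66C.
Stored little-endian, the bytes at ascending addresses are 6C A6 6B.
Read back as big-endian, the last byte is least significant, giving 0x6CA66B.

0x6CA66B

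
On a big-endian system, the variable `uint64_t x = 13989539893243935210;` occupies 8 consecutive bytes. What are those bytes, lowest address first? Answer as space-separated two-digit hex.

13989539893243935210 in hexadecimal, padded to 64 bits, is 0xC224D469C3F5F9EA.
Split into bytes (most-significant first): C2 24 D4 69 C3 F5 F9 EA.
Big-endian stores the most-significant byte at the lowest address.
So the memory order matches the most-significant-first order: C2 24 D4 69 C3 F5 F9 EA.

C2 24 D4 69 C3 F5 F9 EA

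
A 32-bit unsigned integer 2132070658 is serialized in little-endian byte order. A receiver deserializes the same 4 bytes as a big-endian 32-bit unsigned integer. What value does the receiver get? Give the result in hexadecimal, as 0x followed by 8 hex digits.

0x02D1147F

2132070658 in 32-bit hexadecimal is 0x7F14D102.
Stored little-endian, the bytes at ascending addresses are 02 D1 14 7F.
Read back as big-endian, the last byte is least significant, giving 0x02D1147F.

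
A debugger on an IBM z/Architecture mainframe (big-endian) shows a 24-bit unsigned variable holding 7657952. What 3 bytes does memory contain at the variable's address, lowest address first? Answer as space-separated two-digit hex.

74 D9 E0

7657952 in hexadecimal, padded to 24 bits, is 0x74D9E0.
Split into bytes (most-significant first): 74 D9 E0.
In big-endian order the high byte comes first in memory.
So the memory order matches the most-significant-first order: 74 D9 E0.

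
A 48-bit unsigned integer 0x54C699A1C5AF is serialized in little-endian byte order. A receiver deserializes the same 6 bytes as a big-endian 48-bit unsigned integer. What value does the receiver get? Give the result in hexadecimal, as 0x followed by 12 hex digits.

Stored little-endian, the bytes at ascending addresses are AF C5 A1 99 C6 54.
Read back as big-endian, the last byte is least significant, giving 0xAFC5A199C654.

0xAFC5A199C654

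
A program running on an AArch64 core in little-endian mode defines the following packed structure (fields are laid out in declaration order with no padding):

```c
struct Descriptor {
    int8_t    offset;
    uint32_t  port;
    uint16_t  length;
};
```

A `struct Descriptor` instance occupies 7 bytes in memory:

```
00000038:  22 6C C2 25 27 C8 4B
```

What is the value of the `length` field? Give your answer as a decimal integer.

`length` follows `offset` (1 B), `port` (4 B), so it starts at offset 1 + 4 = 5 and occupies 2 bytes.
Bytes at offsets 5..6: C8 4B.
Little-endian stores the least-significant byte at the lowest address.
Reassemble most-significant byte first: 4B C8 → 0x4BC8.
0x4BC8 = 19400.

19400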